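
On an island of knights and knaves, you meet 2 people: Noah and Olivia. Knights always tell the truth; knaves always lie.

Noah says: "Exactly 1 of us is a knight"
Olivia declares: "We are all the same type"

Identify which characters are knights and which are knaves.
Noah is a knight.
Olivia is a knave.

Verification:
- Noah (knight) says "Exactly 1 of us is a knight" - this is TRUE because there are 1 knights.
- Olivia (knave) says "We are all the same type" - this is FALSE (a lie) because Noah is a knight and Olivia is a knave.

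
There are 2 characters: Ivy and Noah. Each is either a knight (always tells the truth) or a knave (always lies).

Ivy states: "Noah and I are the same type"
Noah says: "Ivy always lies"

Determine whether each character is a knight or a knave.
Ivy is a knave.
Noah is a knight.

Verification:
- Ivy (knave) says "Noah and I are the same type" - this is FALSE (a lie) because Ivy is a knave and Noah is a knight.
- Noah (knight) says "Ivy always lies" - this is TRUE because Ivy is a knave.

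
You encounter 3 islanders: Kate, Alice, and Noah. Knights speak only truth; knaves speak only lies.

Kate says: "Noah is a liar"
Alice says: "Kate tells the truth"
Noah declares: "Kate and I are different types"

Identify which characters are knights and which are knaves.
Kate is a knave.
Alice is a knave.
Noah is a knight.

Verification:
- Kate (knave) says "Noah is a liar" - this is FALSE (a lie) because Noah is a knight.
- Alice (knave) says "Kate tells the truth" - this is FALSE (a lie) because Kate is a knave.
- Noah (knight) says "Kate and I are different types" - this is TRUE because Noah is a knight and Kate is a knave.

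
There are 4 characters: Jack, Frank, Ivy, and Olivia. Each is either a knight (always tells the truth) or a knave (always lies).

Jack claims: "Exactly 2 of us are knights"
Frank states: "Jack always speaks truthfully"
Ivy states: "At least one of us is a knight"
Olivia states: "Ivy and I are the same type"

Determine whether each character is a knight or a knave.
Jack is a knave.
Frank is a knave.
Ivy is a knight.
Olivia is a knave.

Verification:
- Jack (knave) says "Exactly 2 of us are knights" - this is FALSE (a lie) because there are 1 knights.
- Frank (knave) says "Jack always speaks truthfully" - this is FALSE (a lie) because Jack is a knave.
- Ivy (knight) says "At least one of us is a knight" - this is TRUE because Ivy is a knight.
- Olivia (knave) says "Ivy and I are the same type" - this is FALSE (a lie) because Olivia is a knave and Ivy is a knight.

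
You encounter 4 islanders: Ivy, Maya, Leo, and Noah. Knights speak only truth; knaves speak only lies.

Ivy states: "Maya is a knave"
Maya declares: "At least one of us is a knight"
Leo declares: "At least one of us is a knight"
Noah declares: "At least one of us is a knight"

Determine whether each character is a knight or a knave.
Ivy is a knave.
Maya is a knight.
Leo is a knight.
Noah is a knight.

Verification:
- Ivy (knave) says "Maya is a knave" - this is FALSE (a lie) because Maya is a knight.
- Maya (knight) says "At least one of us is a knight" - this is TRUE because Maya, Leo, and Noah are knights.
- Leo (knight) says "At least one of us is a knight" - this is TRUE because Maya, Leo, and Noah are knights.
- Noah (knight) says "At least one of us is a knight" - this is TRUE because Maya, Leo, and Noah are knights.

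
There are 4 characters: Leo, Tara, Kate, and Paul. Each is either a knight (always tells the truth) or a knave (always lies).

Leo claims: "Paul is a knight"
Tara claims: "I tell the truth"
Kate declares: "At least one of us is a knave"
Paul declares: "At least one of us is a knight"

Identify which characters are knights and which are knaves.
Leo is a knight.
Tara is a knave.
Kate is a knight.
Paul is a knight.

Verification:
- Leo (knight) says "Paul is a knight" - this is TRUE because Paul is a knight.
- Tara (knave) says "I tell the truth" - this is FALSE (a lie) because Tara is a knave.
- Kate (knight) says "At least one of us is a knave" - this is TRUE because Tara is a knave.
- Paul (knight) says "At least one of us is a knight" - this is TRUE because Leo, Kate, and Paul are knights.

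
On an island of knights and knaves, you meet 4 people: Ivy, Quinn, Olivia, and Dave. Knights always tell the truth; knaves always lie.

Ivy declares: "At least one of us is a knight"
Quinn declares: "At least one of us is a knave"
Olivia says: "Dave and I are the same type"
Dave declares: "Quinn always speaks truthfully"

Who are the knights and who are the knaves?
Ivy is a knight.
Quinn is a knight.
Olivia is a knave.
Dave is a knight.

Verification:
- Ivy (knight) says "At least one of us is a knight" - this is TRUE because Ivy, Quinn, and Dave are knights.
- Quinn (knight) says "At least one of us is a knave" - this is TRUE because Olivia is a knave.
- Olivia (knave) says "Dave and I are the same type" - this is FALSE (a lie) because Olivia is a knave and Dave is a knight.
- Dave (knight) says "Quinn always speaks truthfully" - this is TRUE because Quinn is a knight.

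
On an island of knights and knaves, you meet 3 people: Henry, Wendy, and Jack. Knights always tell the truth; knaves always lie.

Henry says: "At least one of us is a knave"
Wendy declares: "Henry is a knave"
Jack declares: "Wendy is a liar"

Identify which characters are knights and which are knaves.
Henry is a knight.
Wendy is a knave.
Jack is a knight.

Verification:
- Henry (knight) says "At least one of us is a knave" - this is TRUE because Wendy is a knave.
- Wendy (knave) says "Henry is a knave" - this is FALSE (a lie) because Henry is a knight.
- Jack (knight) says "Wendy is a liar" - this is TRUE because Wendy is a knave.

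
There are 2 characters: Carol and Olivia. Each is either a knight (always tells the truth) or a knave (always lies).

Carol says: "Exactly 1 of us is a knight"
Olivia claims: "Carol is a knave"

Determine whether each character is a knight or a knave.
Carol is a knight.
Olivia is a knave.

Verification:
- Carol (knight) says "Exactly 1 of us is a knight" - this is TRUE because there are 1 knights.
- Olivia (knave) says "Carol is a knave" - this is FALSE (a lie) because Carol is a knight.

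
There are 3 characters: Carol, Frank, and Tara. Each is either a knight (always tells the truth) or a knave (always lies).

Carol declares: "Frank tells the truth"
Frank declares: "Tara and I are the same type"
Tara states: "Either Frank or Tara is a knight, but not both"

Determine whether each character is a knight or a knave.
Carol is a knave.
Frank is a knave.
Tara is a knight.

Verification:
- Carol (knave) says "Frank tells the truth" - this is FALSE (a lie) because Frank is a knave.
- Frank (knave) says "Tara and I are the same type" - this is FALSE (a lie) because Frank is a knave and Tara is a knight.
- Tara (knight) says "Either Frank or Tara is a knight, but not both" - this is TRUE because Frank is a knave and Tara is a knight.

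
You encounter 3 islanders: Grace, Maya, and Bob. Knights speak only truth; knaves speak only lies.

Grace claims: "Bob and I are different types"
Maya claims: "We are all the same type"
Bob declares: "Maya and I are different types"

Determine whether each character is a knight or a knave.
Grace is a knight.
Maya is a knave.
Bob is a knave.

Verification:
- Grace (knight) says "Bob and I are different types" - this is TRUE because Grace is a knight and Bob is a knave.
- Maya (knave) says "We are all the same type" - this is FALSE (a lie) because Grace is a knight and Maya and Bob are knaves.
- Bob (knave) says "Maya and I are different types" - this is FALSE (a lie) because Bob is a knave and Maya is a knave.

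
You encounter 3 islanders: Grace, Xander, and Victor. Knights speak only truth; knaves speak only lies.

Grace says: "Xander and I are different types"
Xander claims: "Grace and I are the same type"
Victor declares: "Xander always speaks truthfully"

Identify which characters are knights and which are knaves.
Grace is a knight.
Xander is a knave.
Victor is a knave.

Verification:
- Grace (knight) says "Xander and I are different types" - this is TRUE because Grace is a knight and Xander is a knave.
- Xander (knave) says "Grace and I are the same type" - this is FALSE (a lie) because Xander is a knave and Grace is a knight.
- Victor (knave) says "Xander always speaks truthfully" - this is FALSE (a lie) because Xander is a knave.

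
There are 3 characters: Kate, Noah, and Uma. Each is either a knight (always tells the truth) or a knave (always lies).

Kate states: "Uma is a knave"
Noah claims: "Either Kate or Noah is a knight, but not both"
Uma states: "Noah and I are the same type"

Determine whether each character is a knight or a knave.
Kate is a knave.
Noah is a knight.
Uma is a knight.

Verification:
- Kate (knave) says "Uma is a knave" - this is FALSE (a lie) because Uma is a knight.
- Noah (knight) says "Either Kate or Noah is a knight, but not both" - this is TRUE because Kate is a knave and Noah is a knight.
- Uma (knight) says "Noah and I are the same type" - this is TRUE because Uma is a knight and Noah is a knight.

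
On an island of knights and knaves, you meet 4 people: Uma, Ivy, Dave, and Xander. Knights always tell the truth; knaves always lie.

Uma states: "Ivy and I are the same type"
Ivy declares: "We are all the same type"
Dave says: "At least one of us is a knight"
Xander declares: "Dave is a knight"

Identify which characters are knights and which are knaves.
Uma is a knight.
Ivy is a knight.
Dave is a knight.
Xander is a knight.

Verification:
- Uma (knight) says "Ivy and I are the same type" - this is TRUE because Uma is a knight and Ivy is a knight.
- Ivy (knight) says "We are all the same type" - this is TRUE because Uma, Ivy, Dave, and Xander are knights.
- Dave (knight) says "At least one of us is a knight" - this is TRUE because Uma, Ivy, Dave, and Xander are knights.
- Xander (knight) says "Dave is a knight" - this is TRUE because Dave is a knight.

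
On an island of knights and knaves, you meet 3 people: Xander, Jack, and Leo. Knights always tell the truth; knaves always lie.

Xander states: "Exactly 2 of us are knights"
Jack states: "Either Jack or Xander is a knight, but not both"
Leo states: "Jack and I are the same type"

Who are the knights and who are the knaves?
Xander is a knave.
Jack is a knight.
Leo is a knave.

Verification:
- Xander (knave) says "Exactly 2 of us are knights" - this is FALSE (a lie) because there are 1 knights.
- Jack (knight) says "Either Jack or Xander is a knight, but not both" - this is TRUE because Jack is a knight and Xander is a knave.
- Leo (knave) says "Jack and I are the same type" - this is FALSE (a lie) because Leo is a knave and Jack is a knight.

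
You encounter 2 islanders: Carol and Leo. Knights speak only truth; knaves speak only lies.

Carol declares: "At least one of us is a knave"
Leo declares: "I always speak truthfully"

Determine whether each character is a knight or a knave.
Carol is a knight.
Leo is a knave.

Verification:
- Carol (knight) says "At least one of us is a knave" - this is TRUE because Leo is a knave.
- Leo (knave) says "I always speak truthfully" - this is FALSE (a lie) because Leo is a knave.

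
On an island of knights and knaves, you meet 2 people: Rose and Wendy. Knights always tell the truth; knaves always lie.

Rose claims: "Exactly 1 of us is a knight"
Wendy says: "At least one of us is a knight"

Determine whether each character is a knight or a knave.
Rose is a knave.
Wendy is a knave.

Verification:
- Rose (knave) says "Exactly 1 of us is a knight" - this is FALSE (a lie) because there are 0 knights.
- Wendy (knave) says "At least one of us is a knight" - this is FALSE (a lie) because no one is a knight.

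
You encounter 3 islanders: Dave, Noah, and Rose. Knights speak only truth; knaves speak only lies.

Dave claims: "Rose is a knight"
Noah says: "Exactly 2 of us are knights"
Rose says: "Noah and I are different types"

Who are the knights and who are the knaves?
Dave is a knave.
Noah is a knave.
Rose is a knave.

Verification:
- Dave (knave) says "Rose is a knight" - this is FALSE (a lie) because Rose is a knave.
- Noah (knave) says "Exactly 2 of us are knights" - this is FALSE (a lie) because there are 0 knights.
- Rose (knave) says "Noah and I are different types" - this is FALSE (a lie) because Rose is a knave and Noah is a knave.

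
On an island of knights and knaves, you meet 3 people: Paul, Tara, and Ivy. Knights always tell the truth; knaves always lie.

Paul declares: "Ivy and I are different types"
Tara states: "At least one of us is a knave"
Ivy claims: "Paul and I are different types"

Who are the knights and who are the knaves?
Paul is a knave.
Tara is a knight.
Ivy is a knave.

Verification:
- Paul (knave) says "Ivy and I are different types" - this is FALSE (a lie) because Paul is a knave and Ivy is a knave.
- Tara (knight) says "At least one of us is a knave" - this is TRUE because Paul and Ivy are knaves.
- Ivy (knave) says "Paul and I are different types" - this is FALSE (a lie) because Ivy is a knave and Paul is a knave.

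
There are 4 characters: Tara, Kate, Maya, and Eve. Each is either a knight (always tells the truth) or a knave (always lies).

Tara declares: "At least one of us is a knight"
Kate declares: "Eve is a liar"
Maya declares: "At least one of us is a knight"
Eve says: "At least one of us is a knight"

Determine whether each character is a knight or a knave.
Tara is a knight.
Kate is a knave.
Maya is a knight.
Eve is a knight.

Verification:
- Tara (knight) says "At least one of us is a knight" - this is TRUE because Tara, Maya, and Eve are knights.
- Kate (knave) says "Eve is a liar" - this is FALSE (a lie) because Eve is a knight.
- Maya (knight) says "At least one of us is a knight" - this is TRUE because Tara, Maya, and Eve are knights.
- Eve (knight) says "At least one of us is a knight" - this is TRUE because Tara, Maya, and Eve are knights.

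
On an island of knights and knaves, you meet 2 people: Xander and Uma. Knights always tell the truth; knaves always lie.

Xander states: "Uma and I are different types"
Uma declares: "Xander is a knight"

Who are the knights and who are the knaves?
Xander is a knave.
Uma is a knave.

Verification:
- Xander (knave) says "Uma and I are different types" - this is FALSE (a lie) because Xander is a knave and Uma is a knave.
- Uma (knave) says "Xander is a knight" - this is FALSE (a lie) because Xander is a knave.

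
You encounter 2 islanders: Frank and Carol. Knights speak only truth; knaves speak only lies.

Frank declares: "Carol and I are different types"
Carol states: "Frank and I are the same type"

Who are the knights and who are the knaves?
Frank is a knight.
Carol is a knave.

Verification:
- Frank (knight) says "Carol and I are different types" - this is TRUE because Frank is a knight and Carol is a knave.
- Carol (knave) says "Frank and I are the same type" - this is FALSE (a lie) because Carol is a knave and Frank is a knight.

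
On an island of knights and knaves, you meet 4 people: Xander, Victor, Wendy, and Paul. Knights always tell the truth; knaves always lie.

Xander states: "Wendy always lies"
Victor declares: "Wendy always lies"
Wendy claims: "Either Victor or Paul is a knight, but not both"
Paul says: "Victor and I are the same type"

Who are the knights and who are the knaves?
Xander is a knight.
Victor is a knight.
Wendy is a knave.
Paul is a knight.

Verification:
- Xander (knight) says "Wendy always lies" - this is TRUE because Wendy is a knave.
- Victor (knight) says "Wendy always lies" - this is TRUE because Wendy is a knave.
- Wendy (knave) says "Either Victor or Paul is a knight, but not both" - this is FALSE (a lie) because Victor is a knight and Paul is a knight.
- Paul (knight) says "Victor and I are the same type" - this is TRUE because Paul is a knight and Victor is a knight.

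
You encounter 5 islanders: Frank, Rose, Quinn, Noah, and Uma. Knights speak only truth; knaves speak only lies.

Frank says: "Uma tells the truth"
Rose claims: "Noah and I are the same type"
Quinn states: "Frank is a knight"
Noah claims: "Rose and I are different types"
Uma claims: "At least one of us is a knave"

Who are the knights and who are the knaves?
Frank is a knight.
Rose is a knave.
Quinn is a knight.
Noah is a knight.
Uma is a knight.

Verification:
- Frank (knight) says "Uma tells the truth" - this is TRUE because Uma is a knight.
- Rose (knave) says "Noah and I are the same type" - this is FALSE (a lie) because Rose is a knave and Noah is a knight.
- Quinn (knight) says "Frank is a knight" - this is TRUE because Frank is a knight.
- Noah (knight) says "Rose and I are different types" - this is TRUE because Noah is a knight and Rose is a knave.
- Uma (knight) says "At least one of us is a knave" - this is TRUE because Rose is a knave.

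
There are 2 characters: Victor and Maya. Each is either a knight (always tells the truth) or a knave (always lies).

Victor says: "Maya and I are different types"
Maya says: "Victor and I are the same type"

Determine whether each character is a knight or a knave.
Victor is a knight.
Maya is a knave.

Verification:
- Victor (knight) says "Maya and I are different types" - this is TRUE because Victor is a knight and Maya is a knave.
- Maya (knave) says "Victor and I are the same type" - this is FALSE (a lie) because Maya is a knave and Victor is a knight.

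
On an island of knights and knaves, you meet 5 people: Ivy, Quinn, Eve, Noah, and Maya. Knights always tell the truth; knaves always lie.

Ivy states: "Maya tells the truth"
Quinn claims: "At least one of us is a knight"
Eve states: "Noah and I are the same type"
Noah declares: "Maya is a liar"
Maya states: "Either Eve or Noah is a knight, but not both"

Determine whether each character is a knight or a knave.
Ivy is a knave.
Quinn is a knight.
Eve is a knight.
Noah is a knight.
Maya is a knave.

Verification:
- Ivy (knave) says "Maya tells the truth" - this is FALSE (a lie) because Maya is a knave.
- Quinn (knight) says "At least one of us is a knight" - this is TRUE because Quinn, Eve, and Noah are knights.
- Eve (knight) says "Noah and I are the same type" - this is TRUE because Eve is a knight and Noah is a knight.
- Noah (knight) says "Maya is a liar" - this is TRUE because Maya is a knave.
- Maya (knave) says "Either Eve or Noah is a knight, but not both" - this is FALSE (a lie) because Eve is a knight and Noah is a knight.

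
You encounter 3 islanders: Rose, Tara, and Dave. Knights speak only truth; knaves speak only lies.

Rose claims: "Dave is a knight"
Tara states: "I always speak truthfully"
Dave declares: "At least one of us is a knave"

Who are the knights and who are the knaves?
Rose is a knight.
Tara is a knave.
Dave is a knight.

Verification:
- Rose (knight) says "Dave is a knight" - this is TRUE because Dave is a knight.
- Tara (knave) says "I always speak truthfully" - this is FALSE (a lie) because Tara is a knave.
- Dave (knight) says "At least one of us is a knave" - this is TRUE because Tara is a knave.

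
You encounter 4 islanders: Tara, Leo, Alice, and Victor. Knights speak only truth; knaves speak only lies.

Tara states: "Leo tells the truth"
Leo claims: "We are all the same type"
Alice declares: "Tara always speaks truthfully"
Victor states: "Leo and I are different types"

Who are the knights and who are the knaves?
Tara is a knave.
Leo is a knave.
Alice is a knave.
Victor is a knight.

Verification:
- Tara (knave) says "Leo tells the truth" - this is FALSE (a lie) because Leo is a knave.
- Leo (knave) says "We are all the same type" - this is FALSE (a lie) because Victor is a knight and Tara, Leo, and Alice are knaves.
- Alice (knave) says "Tara always speaks truthfully" - this is FALSE (a lie) because Tara is a knave.
- Victor (knight) says "Leo and I are different types" - this is TRUE because Victor is a knight and Leo is a knave.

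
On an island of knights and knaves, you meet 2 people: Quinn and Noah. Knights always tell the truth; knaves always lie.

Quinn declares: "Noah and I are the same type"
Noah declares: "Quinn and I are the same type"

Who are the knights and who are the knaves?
Quinn is a knight.
Noah is a knight.

Verification:
- Quinn (knight) says "Noah and I are the same type" - this is TRUE because Quinn is a knight and Noah is a knight.
- Noah (knight) says "Quinn and I are the same type" - this is TRUE because Noah is a knight and Quinn is a knight.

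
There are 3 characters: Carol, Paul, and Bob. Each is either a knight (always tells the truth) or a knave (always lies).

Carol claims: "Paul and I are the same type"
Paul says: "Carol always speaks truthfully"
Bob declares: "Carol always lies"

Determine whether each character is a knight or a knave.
Carol is a knight.
Paul is a knight.
Bob is a knave.

Verification:
- Carol (knight) says "Paul and I are the same type" - this is TRUE because Carol is a knight and Paul is a knight.
- Paul (knight) says "Carol always speaks truthfully" - this is TRUE because Carol is a knight.
- Bob (knave) says "Carol always lies" - this is FALSE (a lie) because Carol is a knight.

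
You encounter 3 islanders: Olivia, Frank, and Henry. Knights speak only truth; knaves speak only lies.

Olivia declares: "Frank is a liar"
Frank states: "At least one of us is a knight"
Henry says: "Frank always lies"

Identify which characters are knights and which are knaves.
Olivia is a knave.
Frank is a knight.
Henry is a knave.

Verification:
- Olivia (knave) says "Frank is a liar" - this is FALSE (a lie) because Frank is a knight.
- Frank (knight) says "At least one of us is a knight" - this is TRUE because Frank is a knight.
- Henry (knave) says "Frank always lies" - this is FALSE (a lie) because Frank is a knight.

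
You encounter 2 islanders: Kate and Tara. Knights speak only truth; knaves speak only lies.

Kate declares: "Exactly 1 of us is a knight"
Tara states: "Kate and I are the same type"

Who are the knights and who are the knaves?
Kate is a knight.
Tara is a knave.

Verification:
- Kate (knight) says "Exactly 1 of us is a knight" - this is TRUE because there are 1 knights.
- Tara (knave) says "Kate and I are the same type" - this is FALSE (a lie) because Tara is a knave and Kate is a knight.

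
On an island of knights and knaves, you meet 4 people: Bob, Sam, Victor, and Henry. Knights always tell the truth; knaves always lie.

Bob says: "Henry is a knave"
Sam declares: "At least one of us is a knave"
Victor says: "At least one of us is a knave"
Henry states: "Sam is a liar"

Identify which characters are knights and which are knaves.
Bob is a knight.
Sam is a knight.
Victor is a knight.
Henry is a knave.

Verification:
- Bob (knight) says "Henry is a knave" - this is TRUE because Henry is a knave.
- Sam (knight) says "At least one of us is a knave" - this is TRUE because Henry is a knave.
- Victor (knight) says "At least one of us is a knave" - this is TRUE because Henry is a knave.
- Henry (knave) says "Sam is a liar" - this is FALSE (a lie) because Sam is a knight.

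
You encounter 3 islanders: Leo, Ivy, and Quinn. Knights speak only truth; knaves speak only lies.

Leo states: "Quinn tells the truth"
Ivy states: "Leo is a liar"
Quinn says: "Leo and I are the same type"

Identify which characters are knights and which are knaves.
Leo is a knight.
Ivy is a knave.
Quinn is a knight.

Verification:
- Leo (knight) says "Quinn tells the truth" - this is TRUE because Quinn is a knight.
- Ivy (knave) says "Leo is a liar" - this is FALSE (a lie) because Leo is a knight.
- Quinn (knight) says "Leo and I are the same type" - this is TRUE because Quinn is a knight and Leo is a knight.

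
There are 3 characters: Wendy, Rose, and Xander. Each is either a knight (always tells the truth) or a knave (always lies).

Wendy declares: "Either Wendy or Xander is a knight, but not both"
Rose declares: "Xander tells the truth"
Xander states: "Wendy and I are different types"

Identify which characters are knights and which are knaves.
Wendy is a knave.
Rose is a knave.
Xander is a knave.

Verification:
- Wendy (knave) says "Either Wendy or Xander is a knight, but not both" - this is FALSE (a lie) because Wendy is a knave and Xander is a knave.
- Rose (knave) says "Xander tells the truth" - this is FALSE (a lie) because Xander is a knave.
- Xander (knave) says "Wendy and I are different types" - this is FALSE (a lie) because Xander is a knave and Wendy is a knave.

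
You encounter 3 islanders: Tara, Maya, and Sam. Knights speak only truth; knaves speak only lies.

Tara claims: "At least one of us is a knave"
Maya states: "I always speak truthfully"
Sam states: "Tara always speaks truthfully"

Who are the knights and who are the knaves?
Tara is a knight.
Maya is a knave.
Sam is a knight.

Verification:
- Tara (knight) says "At least one of us is a knave" - this is TRUE because Maya is a knave.
- Maya (knave) says "I always speak truthfully" - this is FALSE (a lie) because Maya is a knave.
- Sam (knight) says "Tara always speaks truthfully" - this is TRUE because Tara is a knight.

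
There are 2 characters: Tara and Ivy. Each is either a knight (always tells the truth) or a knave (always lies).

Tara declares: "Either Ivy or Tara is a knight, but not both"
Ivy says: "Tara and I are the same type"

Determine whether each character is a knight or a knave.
Tara is a knight.
Ivy is a knave.

Verification:
- Tara (knight) says "Either Ivy or Tara is a knight, but not both" - this is TRUE because Ivy is a knave and Tara is a knight.
- Ivy (knave) says "Tara and I are the same type" - this is FALSE (a lie) because Ivy is a knave and Tara is a knight.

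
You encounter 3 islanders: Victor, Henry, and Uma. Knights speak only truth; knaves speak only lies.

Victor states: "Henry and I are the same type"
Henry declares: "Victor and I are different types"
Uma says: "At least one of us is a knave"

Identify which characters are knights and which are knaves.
Victor is a knave.
Henry is a knight.
Uma is a knight.

Verification:
- Victor (knave) says "Henry and I are the same type" - this is FALSE (a lie) because Victor is a knave and Henry is a knight.
- Henry (knight) says "Victor and I are different types" - this is TRUE because Henry is a knight and Victor is a knave.
- Uma (knight) says "At least one of us is a knave" - this is TRUE because Victor is a knave.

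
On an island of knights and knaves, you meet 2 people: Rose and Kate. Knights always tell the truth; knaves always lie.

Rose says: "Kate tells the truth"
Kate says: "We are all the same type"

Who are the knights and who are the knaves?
Rose is a knight.
Kate is a knight.

Verification:
- Rose (knight) says "Kate tells the truth" - this is TRUE because Kate is a knight.
- Kate (knight) says "We are all the same type" - this is TRUE because Rose and Kate are knights.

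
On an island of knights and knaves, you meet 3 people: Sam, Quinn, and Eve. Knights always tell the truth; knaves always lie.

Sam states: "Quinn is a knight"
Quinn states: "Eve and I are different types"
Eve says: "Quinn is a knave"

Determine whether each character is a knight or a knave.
Sam is a knight.
Quinn is a knight.
Eve is a knave.

Verification:
- Sam (knight) says "Quinn is a knight" - this is TRUE because Quinn is a knight.
- Quinn (knight) says "Eve and I are different types" - this is TRUE because Quinn is a knight and Eve is a knave.
- Eve (knave) says "Quinn is a knave" - this is FALSE (a lie) because Quinn is a knight.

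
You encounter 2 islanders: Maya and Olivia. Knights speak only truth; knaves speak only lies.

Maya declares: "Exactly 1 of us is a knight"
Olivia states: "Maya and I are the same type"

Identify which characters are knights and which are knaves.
Maya is a knight.
Olivia is a knave.

Verification:
- Maya (knight) says "Exactly 1 of us is a knight" - this is TRUE because there are 1 knights.
- Olivia (knave) says "Maya and I are the same type" - this is FALSE (a lie) because Olivia is a knave and Maya is a knight.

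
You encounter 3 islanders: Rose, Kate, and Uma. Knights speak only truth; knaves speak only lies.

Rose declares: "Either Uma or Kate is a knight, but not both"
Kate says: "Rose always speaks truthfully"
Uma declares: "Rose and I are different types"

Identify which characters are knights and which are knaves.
Rose is a knave.
Kate is a knave.
Uma is a knave.

Verification:
- Rose (knave) says "Either Uma or Kate is a knight, but not both" - this is FALSE (a lie) because Uma is a knave and Kate is a knave.
- Kate (knave) says "Rose always speaks truthfully" - this is FALSE (a lie) because Rose is a knave.
- Uma (knave) says "Rose and I are different types" - this is FALSE (a lie) because Uma is a knave and Rose is a knave.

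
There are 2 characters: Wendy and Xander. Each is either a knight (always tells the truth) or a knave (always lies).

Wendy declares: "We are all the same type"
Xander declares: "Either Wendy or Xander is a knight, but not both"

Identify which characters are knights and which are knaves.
Wendy is a knave.
Xander is a knight.

Verification:
- Wendy (knave) says "We are all the same type" - this is FALSE (a lie) because Xander is a knight and Wendy is a knave.
- Xander (knight) says "Either Wendy or Xander is a knight, but not both" - this is TRUE because Wendy is a knave and Xander is a knight.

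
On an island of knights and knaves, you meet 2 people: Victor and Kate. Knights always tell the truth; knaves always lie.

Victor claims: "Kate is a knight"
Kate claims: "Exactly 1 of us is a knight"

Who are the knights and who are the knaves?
Victor is a knave.
Kate is a knave.

Verification:
- Victor (knave) says "Kate is a knight" - this is FALSE (a lie) because Kate is a knave.
- Kate (knave) says "Exactly 1 of us is a knight" - this is FALSE (a lie) because there are 0 knights.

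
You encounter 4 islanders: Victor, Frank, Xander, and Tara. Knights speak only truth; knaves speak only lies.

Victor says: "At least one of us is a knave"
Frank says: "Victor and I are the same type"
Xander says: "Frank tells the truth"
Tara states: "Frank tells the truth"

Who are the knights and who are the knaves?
Victor is a knight.
Frank is a knave.
Xander is a knave.
Tara is a knave.

Verification:
- Victor (knight) says "At least one of us is a knave" - this is TRUE because Frank, Xander, and Tara are knaves.
- Frank (knave) says "Victor and I are the same type" - this is FALSE (a lie) because Frank is a knave and Victor is a knight.
- Xander (knave) says "Frank tells the truth" - this is FALSE (a lie) because Frank is a knave.
- Tara (knave) says "Frank tells the truth" - this is FALSE (a lie) because Frank is a knave.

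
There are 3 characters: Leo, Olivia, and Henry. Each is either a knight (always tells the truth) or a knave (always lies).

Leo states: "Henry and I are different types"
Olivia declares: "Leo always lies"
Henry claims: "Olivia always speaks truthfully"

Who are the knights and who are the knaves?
Leo is a knight.
Olivia is a knave.
Henry is a knave.

Verification:
- Leo (knight) says "Henry and I are different types" - this is TRUE because Leo is a knight and Henry is a knave.
- Olivia (knave) says "Leo always lies" - this is FALSE (a lie) because Leo is a knight.
- Henry (knave) says "Olivia always speaks truthfully" - this is FALSE (a lie) because Olivia is a knave.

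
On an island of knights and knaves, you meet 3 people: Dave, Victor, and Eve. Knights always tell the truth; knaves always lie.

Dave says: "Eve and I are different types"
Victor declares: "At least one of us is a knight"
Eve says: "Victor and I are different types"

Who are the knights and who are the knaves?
Dave is a knave.
Victor is a knave.
Eve is a knave.

Verification:
- Dave (knave) says "Eve and I are different types" - this is FALSE (a lie) because Dave is a knave and Eve is a knave.
- Victor (knave) says "At least one of us is a knight" - this is FALSE (a lie) because no one is a knight.
- Eve (knave) says "Victor and I are different types" - this is FALSE (a lie) because Eve is a knave and Victor is a knave.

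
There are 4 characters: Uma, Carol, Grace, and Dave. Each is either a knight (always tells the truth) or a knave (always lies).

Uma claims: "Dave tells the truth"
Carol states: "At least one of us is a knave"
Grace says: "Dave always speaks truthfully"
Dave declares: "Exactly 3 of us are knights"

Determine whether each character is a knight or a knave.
Uma is a knave.
Carol is a knight.
Grace is a knave.
Dave is a knave.

Verification:
- Uma (knave) says "Dave tells the truth" - this is FALSE (a lie) because Dave is a knave.
- Carol (knight) says "At least one of us is a knave" - this is TRUE because Uma, Grace, and Dave are knaves.
- Grace (knave) says "Dave always speaks truthfully" - this is FALSE (a lie) because Dave is a knave.
- Dave (knave) says "Exactly 3 of us are knights" - this is FALSE (a lie) because there are 1 knights.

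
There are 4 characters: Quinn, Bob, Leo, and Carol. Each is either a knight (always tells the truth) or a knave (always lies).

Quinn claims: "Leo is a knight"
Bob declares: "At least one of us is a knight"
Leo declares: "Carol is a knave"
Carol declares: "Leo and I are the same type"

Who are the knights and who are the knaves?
Quinn is a knight.
Bob is a knight.
Leo is a knight.
Carol is a knave.

Verification:
- Quinn (knight) says "Leo is a knight" - this is TRUE because Leo is a knight.
- Bob (knight) says "At least one of us is a knight" - this is TRUE because Quinn, Bob, and Leo are knights.
- Leo (knight) says "Carol is a knave" - this is TRUE because Carol is a knave.
- Carol (knave) says "Leo and I are the same type" - this is FALSE (a lie) because Carol is a knave and Leo is a knight.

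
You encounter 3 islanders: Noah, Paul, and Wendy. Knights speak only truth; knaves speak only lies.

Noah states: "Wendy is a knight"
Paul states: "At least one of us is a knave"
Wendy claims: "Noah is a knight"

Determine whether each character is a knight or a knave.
Noah is a knave.
Paul is a knight.
Wendy is a knave.

Verification:
- Noah (knave) says "Wendy is a knight" - this is FALSE (a lie) because Wendy is a knave.
- Paul (knight) says "At least one of us is a knave" - this is TRUE because Noah and Wendy are knaves.
- Wendy (knave) says "Noah is a knight" - this is FALSE (a lie) because Noah is a knave.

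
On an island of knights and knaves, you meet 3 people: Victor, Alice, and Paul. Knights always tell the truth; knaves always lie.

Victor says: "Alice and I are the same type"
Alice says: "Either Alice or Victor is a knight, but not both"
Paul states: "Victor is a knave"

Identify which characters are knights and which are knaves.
Victor is a knave.
Alice is a knight.
Paul is a knight.

Verification:
- Victor (knave) says "Alice and I are the same type" - this is FALSE (a lie) because Victor is a knave and Alice is a knight.
- Alice (knight) says "Either Alice or Victor is a knight, but not both" - this is TRUE because Alice is a knight and Victor is a knave.
- Paul (knight) says "Victor is a knave" - this is TRUE because Victor is a knave.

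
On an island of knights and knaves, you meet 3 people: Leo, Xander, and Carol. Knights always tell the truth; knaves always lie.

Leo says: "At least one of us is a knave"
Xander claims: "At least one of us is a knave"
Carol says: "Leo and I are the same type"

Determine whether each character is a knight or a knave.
Leo is a knight.
Xander is a knight.
Carol is a knave.

Verification:
- Leo (knight) says "At least one of us is a knave" - this is TRUE because Carol is a knave.
- Xander (knight) says "At least one of us is a knave" - this is TRUE because Carol is a knave.
- Carol (knave) says "Leo and I are the same type" - this is FALSE (a lie) because Carol is a knave and Leo is a knight.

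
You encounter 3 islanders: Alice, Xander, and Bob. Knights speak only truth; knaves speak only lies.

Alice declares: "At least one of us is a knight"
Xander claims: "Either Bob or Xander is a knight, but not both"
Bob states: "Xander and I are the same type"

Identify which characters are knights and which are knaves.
Alice is a knight.
Xander is a knight.
Bob is a knave.

Verification:
- Alice (knight) says "At least one of us is a knight" - this is TRUE because Alice and Xander are knights.
- Xander (knight) says "Either Bob or Xander is a knight, but not both" - this is TRUE because Bob is a knave and Xander is a knight.
- Bob (knave) says "Xander and I are the same type" - this is FALSE (a lie) because Bob is a knave and Xander is a knight.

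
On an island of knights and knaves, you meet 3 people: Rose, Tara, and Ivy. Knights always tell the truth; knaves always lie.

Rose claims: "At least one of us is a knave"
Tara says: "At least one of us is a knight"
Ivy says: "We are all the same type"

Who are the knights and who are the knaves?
Rose is a knight.
Tara is a knight.
Ivy is a knave.

Verification:
- Rose (knight) says "At least one of us is a knave" - this is TRUE because Ivy is a knave.
- Tara (knight) says "At least one of us is a knight" - this is TRUE because Rose and Tara are knights.
- Ivy (knave) says "We are all the same type" - this is FALSE (a lie) because Rose and Tara are knights and Ivy is a knave.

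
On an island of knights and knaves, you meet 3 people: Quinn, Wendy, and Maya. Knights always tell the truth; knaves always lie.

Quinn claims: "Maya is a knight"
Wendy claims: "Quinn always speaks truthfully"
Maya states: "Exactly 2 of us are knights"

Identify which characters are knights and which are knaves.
Quinn is a knave.
Wendy is a knave.
Maya is a knave.

Verification:
- Quinn (knave) says "Maya is a knight" - this is FALSE (a lie) because Maya is a knave.
- Wendy (knave) says "Quinn always speaks truthfully" - this is FALSE (a lie) because Quinn is a knave.
- Maya (knave) says "Exactly 2 of us are knights" - this is FALSE (a lie) because there are 0 knights.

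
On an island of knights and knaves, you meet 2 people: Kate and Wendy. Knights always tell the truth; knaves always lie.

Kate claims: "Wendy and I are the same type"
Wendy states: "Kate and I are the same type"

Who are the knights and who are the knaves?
Kate is a knight.
Wendy is a knight.

Verification:
- Kate (knight) says "Wendy and I are the same type" - this is TRUE because Kate is a knight and Wendy is a knight.
- Wendy (knight) says "Kate and I are the same type" - this is TRUE because Wendy is a knight and Kate is a knight.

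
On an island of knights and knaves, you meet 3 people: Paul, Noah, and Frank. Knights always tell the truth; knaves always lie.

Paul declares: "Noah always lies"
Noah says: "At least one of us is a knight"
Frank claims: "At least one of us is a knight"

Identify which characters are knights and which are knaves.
Paul is a knave.
Noah is a knight.
Frank is a knight.

Verification:
- Paul (knave) says "Noah always lies" - this is FALSE (a lie) because Noah is a knight.
- Noah (knight) says "At least one of us is a knight" - this is TRUE because Noah and Frank are knights.
- Frank (knight) says "At least one of us is a knight" - this is TRUE because Noah and Frank are knights.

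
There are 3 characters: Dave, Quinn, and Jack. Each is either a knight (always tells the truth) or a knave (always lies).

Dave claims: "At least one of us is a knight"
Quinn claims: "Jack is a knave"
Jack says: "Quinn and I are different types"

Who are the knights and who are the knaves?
Dave is a knight.
Quinn is a knave.
Jack is a knight.

Verification:
- Dave (knight) says "At least one of us is a knight" - this is TRUE because Dave and Jack are knights.
- Quinn (knave) says "Jack is a knave" - this is FALSE (a lie) because Jack is a knight.
- Jack (knight) says "Quinn and I are different types" - this is TRUE because Jack is a knight and Quinn is a knave.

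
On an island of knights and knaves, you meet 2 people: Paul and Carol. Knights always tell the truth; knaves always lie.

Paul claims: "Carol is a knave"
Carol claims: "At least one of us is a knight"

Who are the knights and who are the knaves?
Paul is a knave.
Carol is a knight.

Verification:
- Paul (knave) says "Carol is a knave" - this is FALSE (a lie) because Carol is a knight.
- Carol (knight) says "At least one of us is a knight" - this is TRUE because Carol is a knight.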